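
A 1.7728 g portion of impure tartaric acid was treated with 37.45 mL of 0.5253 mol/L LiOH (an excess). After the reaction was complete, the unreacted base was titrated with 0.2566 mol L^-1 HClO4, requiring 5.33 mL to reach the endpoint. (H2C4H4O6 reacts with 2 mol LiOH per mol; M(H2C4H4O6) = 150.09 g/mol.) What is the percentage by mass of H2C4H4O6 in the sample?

77.5%

Total n(LiOH) added = 0.5253 x 0.03745 = 0.01967 mol.
n(HClO4) used = 0.2566 x 0.005330 = 0.001368 mol, which equals the excess n(LiOH).
So n(LiOH) consumed by the sample = 0.01967 - 0.001368 = 0.01830 mol.
n(H2C4H4O6) = 0.01830 / 2 = 0.009152 mol.
mass H2C4H4O6 = 0.009152 x 150.09 = 1.374 g, so %H2C4H4O6 = 1.374/1.7728 x 100 = 77.5%.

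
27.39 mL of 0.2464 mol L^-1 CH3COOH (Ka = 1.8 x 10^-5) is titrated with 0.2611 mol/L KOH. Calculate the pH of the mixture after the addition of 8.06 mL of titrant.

Initial n(CH3COOH) = 0.2464 x 0.02739 = 0.006749 mol.
n(KOH) added = 0.2611 x 0.008060 = 0.002104 mol, converting that many moles of CH3COOH to CH3COO-.
Remaining n(CH3COOH) = 0.004644 mol; n(CH3COO-) = 0.002104 mol.
By Henderson-Hasselbalch, pH = pKa + log([A^-]/[HA]) = 4.74 + log(0.002104/0.004644) = 4.74 + (-0.34) = 4.40.

4.40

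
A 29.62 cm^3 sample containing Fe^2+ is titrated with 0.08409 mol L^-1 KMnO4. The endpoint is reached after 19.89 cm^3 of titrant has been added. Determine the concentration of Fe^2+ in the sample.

0.282 M

n(KMnO4) = 0.08409 x 0.01989 = 0.001673 mol.
From the balanced equation, 1 mol KMnO4 reacts with 5 mol Fe^2+, so n(Fe^2+) = 0.001673 x 5/1 = 0.008363 mol.
[Fe^2+] = 0.008363 / 0.02962 L = 0.282 M.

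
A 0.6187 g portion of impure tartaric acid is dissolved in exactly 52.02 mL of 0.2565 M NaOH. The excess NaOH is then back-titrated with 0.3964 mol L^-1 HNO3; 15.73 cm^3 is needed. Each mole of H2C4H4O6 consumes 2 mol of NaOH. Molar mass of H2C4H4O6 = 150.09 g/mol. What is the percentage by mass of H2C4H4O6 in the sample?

86.2%

Total n(NaOH) added = 0.2565 x 0.05202 = 0.01334 mol.
n(HNO3) used = 0.3964 x 0.01573 = 0.006235 mol, which equals the excess n(NaOH).
So n(NaOH) consumed by the sample = 0.01334 - 0.006235 = 0.007108 mol.
n(H2C4H4O6) = 0.007108 / 2 = 0.003554 mol.
mass H2C4H4O6 = 0.003554 x 150.09 = 0.5334 g, so %H2C4H4O6 = 0.5334/0.6187 x 100 = 86.2%.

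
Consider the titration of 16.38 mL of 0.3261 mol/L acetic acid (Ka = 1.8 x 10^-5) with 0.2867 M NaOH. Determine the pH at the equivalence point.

n(CH3COOH) = 0.3261 x 0.01638 = 0.005342 mol; V(NaOH) at equivalence = 0.005342/0.2867 = 0.01863 L.
At equivalence all the acid is converted to CH3COO-; total volume = 0.01638 + 0.01863 = 0.03501 L, so [CH3COO-] = 0.005342/0.03501 = 0.1526 M.
Kb = Kw/Ka = 1.0e-14 / 1.8 x 10^-5 = 5.56e-10.
[OH^-] = sqrt(Kb x [CH3COO-]) = sqrt(5.56e-10 x 0.1526) = 9.21e-6 M.
pOH = 5.04, so pH = 14.00 - 5.04 = 8.96.

8.96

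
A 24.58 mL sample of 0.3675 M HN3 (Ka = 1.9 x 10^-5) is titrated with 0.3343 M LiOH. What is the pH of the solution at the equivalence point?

n(HN3) = 0.3675 x 0.02458 = 0.009033 mol; V(LiOH) at equivalence = 0.009033/0.3343 = 0.02702 L.
At equivalence all the acid is converted to N3-; total volume = 0.02458 + 0.02702 = 0.05160 L, so [N3-] = 0.009033/0.05160 = 0.1751 M.
Kb = Kw/Ka = 1.0e-14 / 1.9 x 10^-5 = 5.26e-10.
[OH^-] = sqrt(Kb x [N3-]) = sqrt(5.26e-10 x 0.1751) = 9.60e-6 M.
pOH = 5.02, so pH = 14.00 - 5.02 = 8.98.

8.98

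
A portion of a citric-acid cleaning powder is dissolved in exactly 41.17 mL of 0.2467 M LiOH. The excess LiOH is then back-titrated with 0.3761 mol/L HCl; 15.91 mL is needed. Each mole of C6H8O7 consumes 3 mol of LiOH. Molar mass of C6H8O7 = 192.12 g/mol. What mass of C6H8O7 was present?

0.267 g

Total n(LiOH) added = 0.2467 x 0.04117 = 0.01016 mol.
n(HCl) used = 0.3761 x 0.01591 = 0.005984 mol, which equals the excess n(LiOH).
So n(LiOH) consumed by the sample = 0.01016 - 0.005984 = 0.004173 mol.
n(C6H8O7) = 0.004173 / 3 = 0.001391 mol.
mass = 0.001391 mol x 192.12 g/mol = 0.267 g.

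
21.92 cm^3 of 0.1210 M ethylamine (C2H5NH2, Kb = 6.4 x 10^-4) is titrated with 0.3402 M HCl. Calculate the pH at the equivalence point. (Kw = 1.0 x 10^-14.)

n(C2H5NH2) = 0.1210 x 0.02192 = 0.002652 mol; V(HCl) at equivalence = 0.002652/0.3402 = 0.007796 L.
At equivalence the base is fully converted to C2H5NH3+; total volume = 0.02972 L, so [C2H5NH3+] = 0.002652/0.02972 = 0.08925 M.
Ka(C2H5NH3+) = Kw/Kb = 1.0e-14 / 6.4 x 10^-4 = 1.56e-11.
[H^+] = sqrt(Ka x [C2H5NH3+]) = sqrt(1.56e-11 x 0.08925) = 1.18e-6 M.
pH = -log(1.18e-6) = 5.93.

5.93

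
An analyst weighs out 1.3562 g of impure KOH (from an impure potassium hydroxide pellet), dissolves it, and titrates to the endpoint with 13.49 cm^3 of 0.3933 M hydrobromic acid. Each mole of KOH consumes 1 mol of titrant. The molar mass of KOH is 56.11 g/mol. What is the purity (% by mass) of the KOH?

22.0%

n(HBr) = 0.3933 x 0.01349 = 0.005306 mol.
n(KOH) = 0.005306 / 1 = 0.005306 mol.
mass of KOH = 0.005306 x 56.11 = 0.2977 g.
% purity = 0.2977 / 1.3562 x 100 = 22.0%.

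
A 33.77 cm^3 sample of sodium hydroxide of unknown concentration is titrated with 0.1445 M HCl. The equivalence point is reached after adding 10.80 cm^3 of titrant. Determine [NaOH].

0.0462 M

n(HCl) delivered = 0.1445 x 0.01080 = 0.001561 mol.
For a 1:1 reaction, n(NaOH) = 0.001561 mol.
[NaOH] = 0.001561 mol / 0.03377 L = 0.0462 M.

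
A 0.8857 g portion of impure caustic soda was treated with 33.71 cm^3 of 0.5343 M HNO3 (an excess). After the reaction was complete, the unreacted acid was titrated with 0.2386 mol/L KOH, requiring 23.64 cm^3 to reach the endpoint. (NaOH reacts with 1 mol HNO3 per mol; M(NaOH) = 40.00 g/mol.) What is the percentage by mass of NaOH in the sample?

Total n(HNO3) added = 0.5343 x 0.03371 = 0.01801 mol.
n(KOH) used = 0.2386 x 0.02364 = 0.005641 mol, which equals the excess n(HNO3).
So n(HNO3) consumed by the sample = 0.01801 - 0.005641 = 0.01237 mol.
n(NaOH) = 0.01237 / 1 = 0.01237 mol.
mass NaOH = 0.01237 x 40.00 = 0.4948 g, so %NaOH = 0.4948/0.8857 x 100 = 55.9%.

55.9%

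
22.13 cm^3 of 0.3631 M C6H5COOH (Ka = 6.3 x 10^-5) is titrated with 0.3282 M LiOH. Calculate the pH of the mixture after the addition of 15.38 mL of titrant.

Initial n(C6H5COOH) = 0.3631 x 0.02213 = 0.008035 mol.
n(LiOH) added = 0.3282 x 0.01538 = 0.005048 mol, converting that many moles of C6H5COOH to C6H5COO-.
Remaining n(C6H5COOH) = 0.002988 mol; n(C6H5COO-) = 0.005048 mol.
By Henderson-Hasselbalch, pH = pKa + log([A^-]/[HA]) = 4.20 + log(0.005048/0.002988) = 4.20 + (+0.23) = 4.43.

4.43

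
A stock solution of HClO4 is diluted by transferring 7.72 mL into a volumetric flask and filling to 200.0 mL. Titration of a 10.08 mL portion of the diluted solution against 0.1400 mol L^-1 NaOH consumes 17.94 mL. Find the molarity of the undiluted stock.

6.46 M

n(NaOH) = 0.1400 x 0.01794 = 0.002512 mol.
n(HClO4) in the aliquot = 0.002512 mol.
[diluted HClO4] = 0.002512 / 0.01008 = 0.2492 M.
Dilution factor = 200.0/7.720 = 25.91, so [stock] = 0.2492 x 25.91 = 6.46 M.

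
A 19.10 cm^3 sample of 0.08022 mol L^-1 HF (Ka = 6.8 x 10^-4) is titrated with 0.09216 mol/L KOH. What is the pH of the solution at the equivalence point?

7.90

n(HF) = 0.08022 x 0.01910 = 0.001532 mol; V(KOH) at equivalence = 0.001532/0.09216 = 0.01663 L.
At equivalence all the acid is converted to F-; total volume = 0.01910 + 0.01663 = 0.03573 L, so [F-] = 0.001532/0.03573 = 0.04289 M.
Kb = Kw/Ka = 1.0e-14 / 6.8 x 10^-4 = 1.47e-11.
[OH^-] = sqrt(Kb x [F-]) = sqrt(1.47e-11 x 0.04289) = 7.94e-7 M.
pOH = 6.10, so pH = 14.00 - 6.10 = 7.90.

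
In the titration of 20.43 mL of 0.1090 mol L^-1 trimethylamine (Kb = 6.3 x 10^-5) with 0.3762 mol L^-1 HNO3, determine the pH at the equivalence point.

n((CH3)3N) = 0.1090 x 0.02043 = 0.002227 mol; V(HNO3) at equivalence = 0.002227/0.3762 = 0.005919 L.
At equivalence the base is fully converted to (CH3)3NH+; total volume = 0.02635 L, so [(CH3)3NH+] = 0.002227/0.02635 = 0.08451 M.
Ka((CH3)3NH+) = Kw/Kb = 1.0e-14 / 6.3 x 10^-5 = 1.59e-10.
[H^+] = sqrt(Ka x [(CH3)3NH+]) = sqrt(1.59e-10 x 0.08451) = 3.66e-6 M.
pH = -log(3.66e-6) = 5.44.

5.44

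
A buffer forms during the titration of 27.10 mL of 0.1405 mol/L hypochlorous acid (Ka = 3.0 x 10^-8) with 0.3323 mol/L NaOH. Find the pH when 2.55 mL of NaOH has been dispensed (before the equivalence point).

6.98

Initial n(HClO) = 0.1405 x 0.02710 = 0.003808 mol.
n(NaOH) added = 0.3323 x 0.002550 = 0.0008474 mol, converting that many moles of HClO to ClO-.
Remaining n(HClO) = 0.002960 mol; n(ClO-) = 0.0008474 mol.
By Henderson-Hasselbalch, pH = pKa + log([A^-]/[HA]) = 7.52 + log(0.0008474/0.002960) = 7.52 + (-0.54) = 6.98.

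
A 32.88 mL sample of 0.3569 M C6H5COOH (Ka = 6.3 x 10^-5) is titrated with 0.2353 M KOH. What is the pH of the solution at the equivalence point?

8.68

n(C6H5COOH) = 0.3569 x 0.03288 = 0.01173 mol; V(KOH) at equivalence = 0.01173/0.2353 = 0.04987 L.
At equivalence all the acid is converted to C6H5COO-; total volume = 0.03288 + 0.04987 = 0.08275 L, so [C6H5COO-] = 0.01173/0.08275 = 0.1418 M.
Kb = Kw/Ka = 1.0e-14 / 6.3 x 10^-5 = 1.59e-10.
[OH^-] = sqrt(Kb x [C6H5COO-]) = sqrt(1.59e-10 x 0.1418) = 4.74e-6 M.
pOH = 5.32, so pH = 14.00 - 5.32 = 8.68.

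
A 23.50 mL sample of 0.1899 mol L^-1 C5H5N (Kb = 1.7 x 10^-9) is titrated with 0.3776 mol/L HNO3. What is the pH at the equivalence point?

n(C5H5N) = 0.1899 x 0.02350 = 0.004463 mol; V(HNO3) at equivalence = 0.004463/0.3776 = 0.01182 L.
At equivalence the base is fully converted to C5H5NH+; total volume = 0.03532 L, so [C5H5NH+] = 0.004463/0.03532 = 0.1264 M.
Ka(C5H5NH+) = Kw/Kb = 1.0e-14 / 1.7 x 10^-9 = 5.88e-6.
[H^+] = sqrt(Ka x [C5H5NH+]) = sqrt(5.88e-6 x 0.1264) = 0.000862 M.
pH = -log(0.000862) = 3.06.

3.06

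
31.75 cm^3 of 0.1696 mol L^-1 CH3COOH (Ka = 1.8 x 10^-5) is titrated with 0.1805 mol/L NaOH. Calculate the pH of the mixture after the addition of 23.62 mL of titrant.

5.32

Initial n(CH3COOH) = 0.1696 x 0.03175 = 0.005385 mol.
n(NaOH) added = 0.1805 x 0.02362 = 0.004263 mol, converting that many moles of CH3COOH to CH3COO-.
Remaining n(CH3COOH) = 0.001121 mol; n(CH3COO-) = 0.004263 mol.
By Henderson-Hasselbalch, pH = pKa + log([A^-]/[HA]) = 4.74 + log(0.004263/0.001121) = 4.74 + (+0.58) = 5.32.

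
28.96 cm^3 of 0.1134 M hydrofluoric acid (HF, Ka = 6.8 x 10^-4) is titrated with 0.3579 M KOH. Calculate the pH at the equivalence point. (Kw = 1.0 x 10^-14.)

n(HF) = 0.1134 x 0.02896 = 0.003284 mol; V(KOH) at equivalence = 0.003284/0.3579 = 0.009176 L.
At equivalence all the acid is converted to F-; total volume = 0.02896 + 0.009176 = 0.03814 L, so [F-] = 0.003284/0.03814 = 0.08611 M.
Kb = Kw/Ka = 1.0e-14 / 6.8 x 10^-4 = 1.47e-11.
[OH^-] = sqrt(Kb x [F-]) = sqrt(1.47e-11 x 0.08611) = 1.13e-6 M.
pOH = 5.95, so pH = 14.00 - 5.95 = 8.05.

8.05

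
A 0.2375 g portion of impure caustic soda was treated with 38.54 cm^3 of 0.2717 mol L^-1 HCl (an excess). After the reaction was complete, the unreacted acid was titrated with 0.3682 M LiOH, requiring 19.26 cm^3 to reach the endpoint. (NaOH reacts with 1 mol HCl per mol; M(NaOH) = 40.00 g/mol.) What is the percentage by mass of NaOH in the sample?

Total n(HCl) added = 0.2717 x 0.03854 = 0.01047 mol.
n(LiOH) used = 0.3682 x 0.01926 = 0.007092 mol, which equals the excess n(HCl).
So n(HCl) consumed by the sample = 0.01047 - 0.007092 = 0.003380 mol.
n(NaOH) = 0.003380 / 1 = 0.003380 mol.
mass NaOH = 0.003380 x 40.00 = 0.1352 g, so %NaOH = 0.1352/0.2375 x 100 = 56.9%.

56.9%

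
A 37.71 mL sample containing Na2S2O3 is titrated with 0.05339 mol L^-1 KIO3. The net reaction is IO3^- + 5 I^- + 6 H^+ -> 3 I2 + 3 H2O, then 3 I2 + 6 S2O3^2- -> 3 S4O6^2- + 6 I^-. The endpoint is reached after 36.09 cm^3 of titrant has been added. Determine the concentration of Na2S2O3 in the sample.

0.307 M

n(KIO3) = 0.05339 x 0.03609 = 0.001927 mol.
From the balanced equation, 1 mol KIO3 reacts with 6 mol Na2S2O3, so n(Na2S2O3) = 0.001927 x 6/1 = 0.01156 mol.
[Na2S2O3] = 0.01156 / 0.03771 L = 0.307 M.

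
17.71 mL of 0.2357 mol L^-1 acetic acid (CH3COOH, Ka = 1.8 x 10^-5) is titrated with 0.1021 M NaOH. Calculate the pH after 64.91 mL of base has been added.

12.47

n(acid) = 0.2357 x 0.01771 = 0.004174 mol; n(NaOH) added = 0.1021 x 0.06491 = 0.006627 mol.
Base is in excess by 0.006627 - 0.004174 = 0.002453 mol in a total volume of 0.08262 L.
[OH^-] = 0.002453/0.08262 = 0.02969 M, so pOH = 1.53 and pH = 14.00 - 1.53 = 12.47.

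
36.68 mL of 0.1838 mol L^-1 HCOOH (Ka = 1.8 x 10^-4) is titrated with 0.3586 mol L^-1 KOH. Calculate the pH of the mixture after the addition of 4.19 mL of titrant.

3.20

Initial n(HCOOH) = 0.1838 x 0.03668 = 0.006742 mol.
n(KOH) added = 0.3586 x 0.004190 = 0.001503 mol, converting that many moles of HCOOH to HCOO-.
Remaining n(HCOOH) = 0.005239 mol; n(HCOO-) = 0.001503 mol.
By Henderson-Hasselbalch, pH = pKa + log([A^-]/[HA]) = 3.74 + log(0.001503/0.005239) = 3.74 + (-0.54) = 3.20.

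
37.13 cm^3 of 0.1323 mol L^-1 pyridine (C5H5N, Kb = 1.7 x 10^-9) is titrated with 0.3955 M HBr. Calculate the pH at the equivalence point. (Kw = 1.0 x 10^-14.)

3.12

n(C5H5N) = 0.1323 x 0.03713 = 0.004912 mol; V(HBr) at equivalence = 0.004912/0.3955 = 0.01242 L.
At equivalence the base is fully converted to C5H5NH+; total volume = 0.04955 L, so [C5H5NH+] = 0.004912/0.04955 = 0.09914 M.
Ka(C5H5NH+) = Kw/Kb = 1.0e-14 / 1.7 x 10^-9 = 5.88e-6.
[H^+] = sqrt(Ka x [C5H5NH+]) = sqrt(5.88e-6 x 0.09914) = 0.000764 M.
pH = -log(0.000764) = 3.12.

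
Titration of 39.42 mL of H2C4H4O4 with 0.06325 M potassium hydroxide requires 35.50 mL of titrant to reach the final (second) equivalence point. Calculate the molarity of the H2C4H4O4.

n(KOH) = 0.06325 x 0.03550 = 0.002245 mol.
At the final (second) equivalence point, 2 mol OH^- react per mol H2C4H4O4, so n(H2C4H4O4) = 0.002245 / 2 = 0.001123 mol.
[H2C4H4O4] = 0.001123 / 0.03942 L = 0.0285 M.

0.0285 M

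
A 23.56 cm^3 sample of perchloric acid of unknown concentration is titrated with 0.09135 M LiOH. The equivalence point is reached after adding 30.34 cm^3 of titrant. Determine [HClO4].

0.118 M

n(LiOH) delivered = 0.09135 x 0.03034 = 0.002772 mol.
For a 1:1 reaction, n(HClO4) = 0.002772 mol.
[HClO4] = 0.002772 mol / 0.02356 L = 0.118 M.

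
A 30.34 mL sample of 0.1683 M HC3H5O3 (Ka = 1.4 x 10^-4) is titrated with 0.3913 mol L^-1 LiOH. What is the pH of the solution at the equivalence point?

8.46

n(HC3H5O3) = 0.1683 x 0.03034 = 0.005106 mol; V(LiOH) at equivalence = 0.005106/0.3913 = 0.01305 L.
At equivalence all the acid is converted to C3H5O3-; total volume = 0.03034 + 0.01305 = 0.04339 L, so [C3H5O3-] = 0.005106/0.04339 = 0.1177 M.
Kb = Kw/Ka = 1.0e-14 / 1.4 x 10^-4 = 7.14e-11.
[OH^-] = sqrt(Kb x [C3H5O3-]) = sqrt(7.14e-11 x 0.1177) = 2.90e-6 M.
pOH = 5.54, so pH = 14.00 - 5.54 = 8.46.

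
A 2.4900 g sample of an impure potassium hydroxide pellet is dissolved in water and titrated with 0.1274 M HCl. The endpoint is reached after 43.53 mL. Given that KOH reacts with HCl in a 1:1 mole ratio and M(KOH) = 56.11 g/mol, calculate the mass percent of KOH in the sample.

12.5%

n(HCl) = 0.1274 x 0.04353 = 0.005546 mol.
n(KOH) = 0.005546 / 1 = 0.005546 mol.
mass of KOH = 0.005546 x 56.11 = 0.3112 g.
% purity = 0.3112 / 2.4900 x 100 = 12.5%.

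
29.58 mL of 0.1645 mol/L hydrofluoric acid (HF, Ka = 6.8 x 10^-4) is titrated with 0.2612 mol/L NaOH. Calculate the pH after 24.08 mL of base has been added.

n(acid) = 0.1645 x 0.02958 = 0.004866 mol; n(NaOH) added = 0.2612 x 0.02408 = 0.006290 mol.
Base is in excess by 0.006290 - 0.004866 = 0.001424 mol in a total volume of 0.05366 L.
[OH^-] = 0.001424/0.05366 = 0.02653 M, so pOH = 1.58 and pH = 14.00 - 1.58 = 12.42.

12.42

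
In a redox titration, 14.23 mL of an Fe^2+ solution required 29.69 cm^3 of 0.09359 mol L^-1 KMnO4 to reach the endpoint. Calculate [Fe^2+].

n(KMnO4) = 0.09359 x 0.02969 = 0.002779 mol.
From the balanced equation, 1 mol KMnO4 reacts with 5 mol Fe^2+, so n(Fe^2+) = 0.002779 x 5/1 = 0.01389 mol.
[Fe^2+] = 0.01389 / 0.01423 L = 0.976 M.

0.976 M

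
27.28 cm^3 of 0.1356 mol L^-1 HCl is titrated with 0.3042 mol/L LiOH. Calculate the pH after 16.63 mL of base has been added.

12.49

n(acid) = 0.1356 x 0.02728 = 0.003699 mol; n(LiOH) added = 0.3042 x 0.01663 = 0.005059 mol.
Base is in excess by 0.005059 - 0.003699 = 0.001360 mol in a total volume of 0.04391 L.
[OH^-] = 0.001360/0.04391 = 0.03097 M, so pOH = 1.51 and pH = 14.00 - 1.51 = 12.49.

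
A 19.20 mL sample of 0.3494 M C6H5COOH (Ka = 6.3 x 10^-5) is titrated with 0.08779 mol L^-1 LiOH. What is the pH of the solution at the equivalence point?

n(C6H5COOH) = 0.3494 x 0.01920 = 0.006708 mol; V(LiOH) at equivalence = 0.006708/0.08779 = 0.07642 L.
At equivalence all the acid is converted to C6H5COO-; total volume = 0.01920 + 0.07642 = 0.09562 L, so [C6H5COO-] = 0.006708/0.09562 = 0.07016 M.
Kb = Kw/Ka = 1.0e-14 / 6.3 x 10^-5 = 1.59e-10.
[OH^-] = sqrt(Kb x [C6H5COO-]) = sqrt(1.59e-10 x 0.07016) = 3.34e-6 M.
pOH = 5.48, so pH = 14.00 - 5.48 = 8.52.

8.52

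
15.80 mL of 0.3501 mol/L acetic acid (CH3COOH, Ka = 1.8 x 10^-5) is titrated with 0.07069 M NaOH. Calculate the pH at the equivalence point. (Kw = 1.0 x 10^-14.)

8.76

n(CH3COOH) = 0.3501 x 0.01580 = 0.005532 mol; V(NaOH) at equivalence = 0.005532/0.07069 = 0.07825 L.
At equivalence all the acid is converted to CH3COO-; total volume = 0.01580 + 0.07825 = 0.09405 L, so [CH3COO-] = 0.005532/0.09405 = 0.05881 M.
Kb = Kw/Ka = 1.0e-14 / 1.8 x 10^-5 = 5.56e-10.
[OH^-] = sqrt(Kb x [CH3COO-]) = sqrt(5.56e-10 x 0.05881) = 5.72e-6 M.
pOH = 5.24, so pH = 14.00 - 5.24 = 8.76.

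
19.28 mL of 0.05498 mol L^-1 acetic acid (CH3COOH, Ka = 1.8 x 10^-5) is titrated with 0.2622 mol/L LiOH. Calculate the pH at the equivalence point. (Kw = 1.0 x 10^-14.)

n(CH3COOH) = 0.05498 x 0.01928 = 0.001060 mol; V(LiOH) at equivalence = 0.001060/0.2622 = 0.004043 L.
At equivalence all the acid is converted to CH3COO-; total volume = 0.01928 + 0.004043 = 0.02332 L, so [CH3COO-] = 0.001060/0.02332 = 0.04545 M.
Kb = Kw/Ka = 1.0e-14 / 1.8 x 10^-5 = 5.56e-10.
[OH^-] = sqrt(Kb x [CH3COO-]) = sqrt(5.56e-10 x 0.04545) = 5.02e-6 M.
pOH = 5.30, so pH = 14.00 - 5.30 = 8.70.

8.70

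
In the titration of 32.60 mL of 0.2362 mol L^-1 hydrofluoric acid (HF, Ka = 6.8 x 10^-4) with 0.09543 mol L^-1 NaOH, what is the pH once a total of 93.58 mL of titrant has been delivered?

11.99

n(acid) = 0.2362 x 0.03260 = 0.007700 mol; n(NaOH) added = 0.09543 x 0.09358 = 0.008930 mol.
Base is in excess by 0.008930 - 0.007700 = 0.001230 mol in a total volume of 0.1262 L.
[OH^-] = 0.001230/0.1262 = 0.009750 M, so pOH = 2.01 and pH = 14.00 - 2.01 = 11.99.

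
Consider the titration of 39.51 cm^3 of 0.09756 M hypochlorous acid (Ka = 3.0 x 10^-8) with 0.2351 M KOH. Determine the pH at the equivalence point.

10.18

n(HClO) = 0.09756 x 0.03951 = 0.003855 mol; V(KOH) at equivalence = 0.003855/0.2351 = 0.01640 L.
At equivalence all the acid is converted to ClO-; total volume = 0.03951 + 0.01640 = 0.05591 L, so [ClO-] = 0.003855/0.05591 = 0.06895 M.
Kb = Kw/Ka = 1.0e-14 / 3.0 x 10^-8 = 3.33e-7.
[OH^-] = sqrt(Kb x [ClO-]) = sqrt(3.33e-7 x 0.06895) = 0.000152 M.
pOH = 3.82, so pH = 14.00 - 3.82 = 10.18.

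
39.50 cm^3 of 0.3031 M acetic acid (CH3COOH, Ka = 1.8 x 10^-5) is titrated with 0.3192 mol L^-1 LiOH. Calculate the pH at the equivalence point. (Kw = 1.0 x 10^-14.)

8.97

n(CH3COOH) = 0.3031 x 0.03950 = 0.01197 mol; V(LiOH) at equivalence = 0.01197/0.3192 = 0.03751 L.
At equivalence all the acid is converted to CH3COO-; total volume = 0.03950 + 0.03751 = 0.07701 L, so [CH3COO-] = 0.01197/0.07701 = 0.1555 M.
Kb = Kw/Ka = 1.0e-14 / 1.8 x 10^-5 = 5.56e-10.
[OH^-] = sqrt(Kb x [CH3COO-]) = sqrt(5.56e-10 x 0.1555) = 9.29e-6 M.
pOH = 5.03, so pH = 14.00 - 5.03 = 8.97.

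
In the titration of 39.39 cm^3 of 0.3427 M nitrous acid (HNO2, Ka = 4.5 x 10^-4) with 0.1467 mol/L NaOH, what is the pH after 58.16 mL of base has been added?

Initial n(HNO2) = 0.3427 x 0.03939 = 0.01350 mol.
n(NaOH) added = 0.1467 x 0.05816 = 0.008532 mol, converting that many moles of HNO2 to NO2-.
Remaining n(HNO2) = 0.004967 mol; n(NO2-) = 0.008532 mol.
By Henderson-Hasselbalch, pH = pKa + log([A^-]/[HA]) = 3.35 + log(0.008532/0.004967) = 3.35 + (+0.23) = 3.58.

3.58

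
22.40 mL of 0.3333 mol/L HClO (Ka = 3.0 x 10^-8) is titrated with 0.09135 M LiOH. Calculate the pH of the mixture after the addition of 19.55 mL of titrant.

Initial n(HClO) = 0.3333 x 0.02240 = 0.007466 mol.
n(LiOH) added = 0.09135 x 0.01955 = 0.001786 mol, converting that many moles of HClO to ClO-.
Remaining n(HClO) = 0.005680 mol; n(ClO-) = 0.001786 mol.
By Henderson-Hasselbalch, pH = pKa + log([A^-]/[HA]) = 7.52 + log(0.001786/0.005680) = 7.52 + (-0.50) = 7.02.

7.02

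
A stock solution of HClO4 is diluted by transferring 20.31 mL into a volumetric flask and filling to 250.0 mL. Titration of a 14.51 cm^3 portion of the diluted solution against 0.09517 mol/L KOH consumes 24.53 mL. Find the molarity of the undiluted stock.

1.98 M

n(KOH) = 0.09517 x 0.02453 = 0.002335 mol.
n(HClO4) in the aliquot = 0.002335 mol.
[diluted HClO4] = 0.002335 / 0.01451 = 0.1609 M.
Dilution factor = 250.0/20.31 = 12.31, so [stock] = 0.1609 x 12.31 = 1.98 M.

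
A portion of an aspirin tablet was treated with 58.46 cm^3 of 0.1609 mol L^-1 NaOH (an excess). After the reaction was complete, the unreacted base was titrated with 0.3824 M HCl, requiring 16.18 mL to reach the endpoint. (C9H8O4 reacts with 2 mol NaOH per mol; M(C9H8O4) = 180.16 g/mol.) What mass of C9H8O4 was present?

Total n(NaOH) added = 0.1609 x 0.05846 = 0.009406 mol.
n(HCl) used = 0.3824 x 0.01618 = 0.006187 mol, which equals the excess n(NaOH).
So n(NaOH) consumed by the sample = 0.009406 - 0.006187 = 0.003219 mol.
n(C9H8O4) = 0.003219 / 2 = 0.001609 mol.
mass = 0.001609 mol x 180.16 g/mol = 0.290 g.

0.290 g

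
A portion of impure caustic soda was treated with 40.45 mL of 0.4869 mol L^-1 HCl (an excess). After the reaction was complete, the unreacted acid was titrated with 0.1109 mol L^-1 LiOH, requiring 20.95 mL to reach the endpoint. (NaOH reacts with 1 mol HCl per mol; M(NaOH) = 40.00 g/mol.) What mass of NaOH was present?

0.695 g

Total n(HCl) added = 0.4869 x 0.04045 = 0.01970 mol.
n(LiOH) used = 0.1109 x 0.02095 = 0.002323 mol, which equals the excess n(HCl).
So n(HCl) consumed by the sample = 0.01970 - 0.002323 = 0.01737 mol.
n(NaOH) = 0.01737 / 1 = 0.01737 mol.
mass = 0.01737 mol x 40.00 g/mol = 0.695 g.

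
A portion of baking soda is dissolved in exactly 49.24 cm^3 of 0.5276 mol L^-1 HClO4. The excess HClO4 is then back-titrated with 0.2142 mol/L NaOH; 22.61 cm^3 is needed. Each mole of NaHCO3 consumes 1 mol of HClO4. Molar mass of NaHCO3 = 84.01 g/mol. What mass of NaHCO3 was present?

Total n(HClO4) added = 0.5276 x 0.04924 = 0.02598 mol.
n(NaOH) used = 0.2142 x 0.02261 = 0.004843 mol, which equals the excess n(HClO4).
So n(HClO4) consumed by the sample = 0.02598 - 0.004843 = 0.02114 mol.
n(NaHCO3) = 0.02114 / 1 = 0.02114 mol.
mass = 0.02114 mol x 84.01 g/mol = 1.78 g.

1.78 g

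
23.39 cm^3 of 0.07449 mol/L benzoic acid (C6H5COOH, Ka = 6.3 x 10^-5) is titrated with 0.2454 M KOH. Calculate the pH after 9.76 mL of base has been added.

n(acid) = 0.07449 x 0.02339 = 0.001742 mol; n(KOH) added = 0.2454 x 0.009760 = 0.002395 mol.
Base is in excess by 0.002395 - 0.001742 = 0.0006528 mol in a total volume of 0.03315 L.
[OH^-] = 0.0006528/0.03315 = 0.01969 M, so pOH = 1.71 and pH = 14.00 - 1.71 = 12.29.

12.29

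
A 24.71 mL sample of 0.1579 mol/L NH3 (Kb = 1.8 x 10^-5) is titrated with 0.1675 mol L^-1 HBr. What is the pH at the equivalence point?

5.17

n(NH3) = 0.1579 x 0.02471 = 0.003902 mol; V(HBr) at equivalence = 0.003902/0.1675 = 0.02329 L.
At equivalence the base is fully converted to NH4+; total volume = 0.04800 L, so [NH4+] = 0.003902/0.04800 = 0.08128 M.
Ka(NH4+) = Kw/Kb = 1.0e-14 / 1.8 x 10^-5 = 5.56e-10.
[H^+] = sqrt(Ka x [NH4+]) = sqrt(5.56e-10 x 0.08128) = 6.72e-6 M.
pH = -log(6.72e-6) = 5.17.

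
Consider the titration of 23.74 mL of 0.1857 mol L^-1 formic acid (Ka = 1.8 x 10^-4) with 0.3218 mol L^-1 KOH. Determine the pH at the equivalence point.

n(HCOOH) = 0.1857 x 0.02374 = 0.004409 mol; V(KOH) at equivalence = 0.004409/0.3218 = 0.01370 L.
At equivalence all the acid is converted to HCOO-; total volume = 0.02374 + 0.01370 = 0.03744 L, so [HCOO-] = 0.004409/0.03744 = 0.1178 M.
Kb = Kw/Ka = 1.0e-14 / 1.8 x 10^-4 = 5.56e-11.
[OH^-] = sqrt(Kb x [HCOO-]) = sqrt(5.56e-11 x 0.1178) = 2.56e-6 M.
pOH = 5.59, so pH = 14.00 - 5.59 = 8.41.

8.41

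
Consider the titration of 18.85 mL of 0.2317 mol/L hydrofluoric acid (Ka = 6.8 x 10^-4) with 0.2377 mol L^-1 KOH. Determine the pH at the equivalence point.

8.12

n(HF) = 0.2317 x 0.01885 = 0.004368 mol; V(KOH) at equivalence = 0.004368/0.2377 = 0.01837 L.
At equivalence all the acid is converted to F-; total volume = 0.01885 + 0.01837 = 0.03722 L, so [F-] = 0.004368/0.03722 = 0.1173 M.
Kb = Kw/Ka = 1.0e-14 / 6.8 x 10^-4 = 1.47e-11.
[OH^-] = sqrt(Kb x [F-]) = sqrt(1.47e-11 x 0.1173) = 1.31e-6 M.
pOH = 5.88, so pH = 14.00 - 5.88 = 8.12.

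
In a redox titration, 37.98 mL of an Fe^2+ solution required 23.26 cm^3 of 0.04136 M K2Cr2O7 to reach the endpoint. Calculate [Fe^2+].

n(K2Cr2O7) = 0.04136 x 0.02326 = 0.0009620 mol.
From the balanced equation, 1 mol K2Cr2O7 reacts with 6 mol Fe^2+, so n(Fe^2+) = 0.0009620 x 6/1 = 0.005772 mol.
[Fe^2+] = 0.005772 / 0.03798 L = 0.152 M.

0.152 M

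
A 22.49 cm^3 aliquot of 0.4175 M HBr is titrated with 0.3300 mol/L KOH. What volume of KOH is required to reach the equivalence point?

28.5 mL

n(HBr) = 0.4175 mol/L x 0.02249 L = 0.009390 mol.
At equivalence n(KOH) = n(HBr) = 0.009390 mol.
V(KOH) = 0.009390 / 0.3300 = 0.02845 L = 28.5 mL.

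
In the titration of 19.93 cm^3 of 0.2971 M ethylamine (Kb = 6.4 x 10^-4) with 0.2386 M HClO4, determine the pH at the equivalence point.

n(C2H5NH2) = 0.2971 x 0.01993 = 0.005921 mol; V(HClO4) at equivalence = 0.005921/0.2386 = 0.02482 L.
At equivalence the base is fully converted to C2H5NH3+; total volume = 0.04475 L, so [C2H5NH3+] = 0.005921/0.04475 = 0.1323 M.
Ka(C2H5NH3+) = Kw/Kb = 1.0e-14 / 6.4 x 10^-4 = 1.56e-11.
[H^+] = sqrt(Ka x [C2H5NH3+]) = sqrt(1.56e-11 x 0.1323) = 1.44e-6 M.
pH = -log(1.44e-6) = 5.84.

5.84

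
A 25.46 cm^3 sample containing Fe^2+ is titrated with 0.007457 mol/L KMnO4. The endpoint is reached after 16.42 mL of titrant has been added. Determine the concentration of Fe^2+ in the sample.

0.0240 M

n(KMnO4) = 0.007457 x 0.01642 = 0.0001224 mol.
From the balanced equation, 1 mol KMnO4 reacts with 5 mol Fe^2+, so n(Fe^2+) = 0.0001224 x 5/1 = 0.0006122 mol.
[Fe^2+] = 0.0006122 / 0.02546 L = 0.0240 M.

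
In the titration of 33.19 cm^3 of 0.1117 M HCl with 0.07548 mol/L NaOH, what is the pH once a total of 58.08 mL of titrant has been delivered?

n(acid) = 0.1117 x 0.03319 = 0.003707 mol; n(NaOH) added = 0.07548 x 0.05808 = 0.004384 mol.
Base is in excess by 0.004384 - 0.003707 = 0.0006766 mol in a total volume of 0.09127 L.
[OH^-] = 0.0006766/0.09127 = 0.007413 M, so pOH = 2.13 and pH = 14.00 - 2.13 = 11.87.

11.87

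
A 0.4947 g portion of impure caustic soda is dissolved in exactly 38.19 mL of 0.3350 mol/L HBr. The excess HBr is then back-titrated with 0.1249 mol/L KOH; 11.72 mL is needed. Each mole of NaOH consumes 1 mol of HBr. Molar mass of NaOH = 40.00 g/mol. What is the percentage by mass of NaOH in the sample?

91.6%

Total n(HBr) added = 0.3350 x 0.03819 = 0.01279 mol.
n(KOH) used = 0.1249 x 0.01172 = 0.001464 mol, which equals the excess n(HBr).
So n(HBr) consumed by the sample = 0.01279 - 0.001464 = 0.01133 mol.
n(NaOH) = 0.01133 / 1 = 0.01133 mol.
mass NaOH = 0.01133 x 40.00 = 0.4532 g, so %NaOH = 0.4532/0.4947 x 100 = 91.6%.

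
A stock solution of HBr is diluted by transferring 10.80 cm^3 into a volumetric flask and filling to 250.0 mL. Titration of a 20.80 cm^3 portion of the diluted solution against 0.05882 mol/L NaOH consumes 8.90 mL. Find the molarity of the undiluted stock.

n(NaOH) = 0.05882 x 0.008900 = 0.0005235 mol.
n(HBr) in the aliquot = 0.0005235 mol.
[diluted HBr] = 0.0005235 / 0.02080 = 0.02517 M.
Dilution factor = 250.0/10.80 = 23.15, so [stock] = 0.02517 x 23.15 = 0.583 M.

0.583 M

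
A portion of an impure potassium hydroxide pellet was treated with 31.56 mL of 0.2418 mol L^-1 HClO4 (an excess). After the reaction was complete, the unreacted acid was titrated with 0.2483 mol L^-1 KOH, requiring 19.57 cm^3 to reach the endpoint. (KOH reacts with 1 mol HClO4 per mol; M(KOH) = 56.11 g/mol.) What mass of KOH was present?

Total n(HClO4) added = 0.2418 x 0.03156 = 0.007631 mol.
n(KOH) used = 0.2483 x 0.01957 = 0.004859 mol, which equals the excess n(HClO4).
So n(HClO4) consumed by the sample = 0.007631 - 0.004859 = 0.002772 mol.
n(KOH) = 0.002772 / 1 = 0.002772 mol.
mass = 0.002772 mol x 56.11 g/mol = 0.156 g.

0.156 g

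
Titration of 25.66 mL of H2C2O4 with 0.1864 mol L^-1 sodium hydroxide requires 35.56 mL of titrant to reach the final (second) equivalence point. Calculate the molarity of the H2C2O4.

0.129 M

n(NaOH) = 0.1864 x 0.03556 = 0.006628 mol.
At the final (second) equivalence point, 2 mol OH^- react per mol H2C2O4, so n(H2C2O4) = 0.006628 / 2 = 0.003314 mol.
[H2C2O4] = 0.003314 / 0.02566 L = 0.129 M.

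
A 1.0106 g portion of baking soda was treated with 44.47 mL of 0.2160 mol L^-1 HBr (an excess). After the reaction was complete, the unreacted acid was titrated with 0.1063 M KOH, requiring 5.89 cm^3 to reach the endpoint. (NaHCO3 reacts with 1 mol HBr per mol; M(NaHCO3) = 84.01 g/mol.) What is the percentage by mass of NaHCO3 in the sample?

Total n(HBr) added = 0.2160 x 0.04447 = 0.009606 mol.
n(KOH) used = 0.1063 x 0.005890 = 0.0006261 mol, which equals the excess n(HBr).
So n(HBr) consumed by the sample = 0.009606 - 0.0006261 = 0.008979 mol.
n(NaHCO3) = 0.008979 / 1 = 0.008979 mol.
mass NaHCO3 = 0.008979 x 84.01 = 0.7544 g, so %NaHCO3 = 0.7544/1.0106 x 100 = 74.6%.

74.6%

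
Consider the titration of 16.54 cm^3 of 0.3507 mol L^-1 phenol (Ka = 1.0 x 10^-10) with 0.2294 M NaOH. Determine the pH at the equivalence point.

11.57

n(C6H5OH) = 0.3507 x 0.01654 = 0.005801 mol; V(NaOH) at equivalence = 0.005801/0.2294 = 0.02529 L.
At equivalence all the acid is converted to C6H5O-; total volume = 0.01654 + 0.02529 = 0.04183 L, so [C6H5O-] = 0.005801/0.04183 = 0.1387 M.
Kb = Kw/Ka = 1.0e-14 / 1.0 x 10^-10 = 0.000100.
[OH^-] = sqrt(Kb x [C6H5O-]) = sqrt(0.000100 x 0.1387) = 0.00372 M.
pOH = 2.43, so pH = 14.00 - 2.43 = 11.57.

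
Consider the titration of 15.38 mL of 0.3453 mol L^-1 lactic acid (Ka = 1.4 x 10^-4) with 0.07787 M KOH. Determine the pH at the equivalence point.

n(HC3H5O3) = 0.3453 x 0.01538 = 0.005311 mol; V(KOH) at equivalence = 0.005311/0.07787 = 0.06820 L.
At equivalence all the acid is converted to C3H5O3-; total volume = 0.01538 + 0.06820 = 0.08358 L, so [C3H5O3-] = 0.005311/0.08358 = 0.06354 M.
Kb = Kw/Ka = 1.0e-14 / 1.4 x 10^-4 = 7.14e-11.
[OH^-] = sqrt(Kb x [C3H5O3-]) = sqrt(7.14e-11 x 0.06354) = 2.13e-6 M.
pOH = 5.67, so pH = 14.00 - 5.67 = 8.33.

8.33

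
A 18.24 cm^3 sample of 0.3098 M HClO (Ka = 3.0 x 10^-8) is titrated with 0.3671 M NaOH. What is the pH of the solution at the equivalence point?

n(HClO) = 0.3098 x 0.01824 = 0.005651 mol; V(NaOH) at equivalence = 0.005651/0.3671 = 0.01539 L.
At equivalence all the acid is converted to ClO-; total volume = 0.01824 + 0.01539 = 0.03363 L, so [ClO-] = 0.005651/0.03363 = 0.1680 M.
Kb = Kw/Ka = 1.0e-14 / 3.0 x 10^-8 = 3.33e-7.
[OH^-] = sqrt(Kb x [ClO-]) = sqrt(3.33e-7 x 0.1680) = 0.000237 M.
pOH = 3.63, so pH = 14.00 - 3.63 = 10.37.

10.37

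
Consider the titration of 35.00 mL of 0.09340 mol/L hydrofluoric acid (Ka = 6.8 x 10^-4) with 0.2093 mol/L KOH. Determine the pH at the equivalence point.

n(HF) = 0.09340 x 0.03500 = 0.003269 mol; V(KOH) at equivalence = 0.003269/0.2093 = 0.01562 L.
At equivalence all the acid is converted to F-; total volume = 0.03500 + 0.01562 = 0.05062 L, so [F-] = 0.003269/0.05062 = 0.06458 M.
Kb = Kw/Ka = 1.0e-14 / 6.8 x 10^-4 = 1.47e-11.
[OH^-] = sqrt(Kb x [F-]) = sqrt(1.47e-11 x 0.06458) = 9.75e-7 M.
pOH = 6.01, so pH = 14.00 - 6.01 = 7.99.

7.99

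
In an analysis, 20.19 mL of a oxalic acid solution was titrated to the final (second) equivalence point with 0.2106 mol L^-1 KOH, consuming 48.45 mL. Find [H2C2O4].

n(KOH) = 0.2106 x 0.04845 = 0.01020 mol.
At the final (second) equivalence point, 2 mol OH^- react per mol H2C2O4, so n(H2C2O4) = 0.01020 / 2 = 0.005102 mol.
[H2C2O4] = 0.005102 / 0.02019 L = 0.253 M.

0.253 M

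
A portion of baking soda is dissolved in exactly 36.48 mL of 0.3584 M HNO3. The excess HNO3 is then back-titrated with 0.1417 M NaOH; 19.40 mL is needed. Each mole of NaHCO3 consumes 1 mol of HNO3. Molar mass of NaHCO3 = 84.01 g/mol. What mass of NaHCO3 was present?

Total n(HNO3) added = 0.3584 x 0.03648 = 0.01307 mol.
n(NaOH) used = 0.1417 x 0.01940 = 0.002749 mol, which equals the excess n(HNO3).
So n(HNO3) consumed by the sample = 0.01307 - 0.002749 = 0.01033 mol.
n(NaHCO3) = 0.01033 / 1 = 0.01033 mol.
mass = 0.01033 mol x 84.01 g/mol = 0.867 g.

0.867 g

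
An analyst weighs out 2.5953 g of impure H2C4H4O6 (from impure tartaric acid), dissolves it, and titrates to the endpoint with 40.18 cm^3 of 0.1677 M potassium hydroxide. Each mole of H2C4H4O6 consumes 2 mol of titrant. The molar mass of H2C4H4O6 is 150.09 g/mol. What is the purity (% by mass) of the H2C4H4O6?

n(KOH) = 0.1677 x 0.04018 = 0.006738 mol.
n(H2C4H4O6) = 0.006738 / 2 = 0.003369 mol.
mass of H2C4H4O6 = 0.003369 x 150.09 = 0.5057 g.
% purity = 0.5057 / 2.5953 x 100 = 19.5%.

19.5%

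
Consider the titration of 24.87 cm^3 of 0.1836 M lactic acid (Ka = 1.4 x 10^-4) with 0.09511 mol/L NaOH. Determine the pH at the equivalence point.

n(HC3H5O3) = 0.1836 x 0.02487 = 0.004566 mol; V(NaOH) at equivalence = 0.004566/0.09511 = 0.04801 L.
At equivalence all the acid is converted to C3H5O3-; total volume = 0.02487 + 0.04801 = 0.07288 L, so [C3H5O3-] = 0.004566/0.07288 = 0.06265 M.
Kb = Kw/Ka = 1.0e-14 / 1.4 x 10^-4 = 7.14e-11.
[OH^-] = sqrt(Kb x [C3H5O3-]) = sqrt(7.14e-11 x 0.06265) = 2.12e-6 M.
pOH = 5.67, so pH = 14.00 - 5.67 = 8.33.

8.33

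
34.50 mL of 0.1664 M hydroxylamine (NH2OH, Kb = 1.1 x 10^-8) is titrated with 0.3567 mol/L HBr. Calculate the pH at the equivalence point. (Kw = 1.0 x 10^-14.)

3.49

n(NH2OH) = 0.1664 x 0.03450 = 0.005741 mol; V(HBr) at equivalence = 0.005741/0.3567 = 0.01609 L.
At equivalence the base is fully converted to NH3OH+; total volume = 0.05059 L, so [NH3OH+] = 0.005741/0.05059 = 0.1135 M.
Ka(NH3OH+) = Kw/Kb = 1.0e-14 / 1.1 x 10^-8 = 9.09e-7.
[H^+] = sqrt(Ka x [NH3OH+]) = sqrt(9.09e-7 x 0.1135) = 0.000321 M.
pH = -log(0.000321) = 3.49.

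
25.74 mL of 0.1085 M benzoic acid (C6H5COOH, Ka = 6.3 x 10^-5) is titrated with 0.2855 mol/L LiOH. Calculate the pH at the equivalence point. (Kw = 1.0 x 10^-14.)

n(C6H5COOH) = 0.1085 x 0.02574 = 0.002793 mol; V(LiOH) at equivalence = 0.002793/0.2855 = 0.009782 L.
At equivalence all the acid is converted to C6H5COO-; total volume = 0.02574 + 0.009782 = 0.03552 L, so [C6H5COO-] = 0.002793/0.03552 = 0.07862 M.
Kb = Kw/Ka = 1.0e-14 / 6.3 x 10^-5 = 1.59e-10.
[OH^-] = sqrt(Kb x [C6H5COO-]) = sqrt(1.59e-10 x 0.07862) = 3.53e-6 M.
pOH = 5.45, so pH = 14.00 - 5.45 = 8.55.

8.55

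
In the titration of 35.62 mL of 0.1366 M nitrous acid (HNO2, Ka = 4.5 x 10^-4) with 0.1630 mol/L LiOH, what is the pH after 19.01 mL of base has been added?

Initial n(HNO2) = 0.1366 x 0.03562 = 0.004866 mol.
n(LiOH) added = 0.1630 x 0.01901 = 0.003099 mol, converting that many moles of HNO2 to NO2-.
Remaining n(HNO2) = 0.001767 mol; n(NO2-) = 0.003099 mol.
By Henderson-Hasselbalch, pH = pKa + log([A^-]/[HA]) = 3.35 + log(0.003099/0.001767) = 3.35 + (+0.24) = 3.59.

3.59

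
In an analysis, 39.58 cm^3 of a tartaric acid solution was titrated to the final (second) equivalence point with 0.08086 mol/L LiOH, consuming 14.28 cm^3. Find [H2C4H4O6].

0.0146 M

n(LiOH) = 0.08086 x 0.01428 = 0.001155 mol.
At the final (second) equivalence point, 2 mol OH^- react per mol H2C4H4O6, so n(H2C4H4O6) = 0.001155 / 2 = 0.0005773 mol.
[H2C4H4O6] = 0.0005773 / 0.03958 L = 0.0146 M.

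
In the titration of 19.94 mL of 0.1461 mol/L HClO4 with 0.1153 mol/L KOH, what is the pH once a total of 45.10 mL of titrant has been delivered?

n(acid) = 0.1461 x 0.01994 = 0.002913 mol; n(KOH) added = 0.1153 x 0.04510 = 0.005200 mol.
Base is in excess by 0.005200 - 0.002913 = 0.002287 mol in a total volume of 0.06504 L.
[OH^-] = 0.002287/0.06504 = 0.03516 M, so pOH = 1.45 and pH = 14.00 - 1.45 = 12.55.

12.55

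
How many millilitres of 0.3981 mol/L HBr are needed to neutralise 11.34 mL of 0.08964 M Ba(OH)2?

5.11 mL

n(Ba(OH)2) = 0.08964 mol/L x 0.01134 L = 0.001017 mol.
The neutralisation is 1 Ba(OH)2 : 2 HBr, so n(HBr) = 0.001017 x 2/1 = 0.002033 mol.
V(HBr) = 0.002033 / 0.3981 = 0.005107 L = 5.11 mL.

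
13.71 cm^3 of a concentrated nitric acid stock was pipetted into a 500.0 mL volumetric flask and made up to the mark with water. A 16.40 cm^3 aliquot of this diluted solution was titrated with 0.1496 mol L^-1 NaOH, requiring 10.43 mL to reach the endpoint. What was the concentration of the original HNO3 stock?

3.47 M

n(NaOH) = 0.1496 x 0.01043 = 0.001560 mol.
n(HNO3) in the aliquot = 0.001560 mol.
[diluted HNO3] = 0.001560 / 0.01640 = 0.09514 M.
Dilution factor = 500.0/13.71 = 36.47, so [stock] = 0.09514 x 36.47 = 3.47 M.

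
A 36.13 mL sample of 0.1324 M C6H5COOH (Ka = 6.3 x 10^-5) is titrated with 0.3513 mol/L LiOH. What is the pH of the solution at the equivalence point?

n(C6H5COOH) = 0.1324 x 0.03613 = 0.004784 mol; V(LiOH) at equivalence = 0.004784/0.3513 = 0.01362 L.
At equivalence all the acid is converted to C6H5COO-; total volume = 0.03613 + 0.01362 = 0.04975 L, so [C6H5COO-] = 0.004784/0.04975 = 0.09616 M.
Kb = Kw/Ka = 1.0e-14 / 6.3 x 10^-5 = 1.59e-10.
[OH^-] = sqrt(Kb x [C6H5COO-]) = sqrt(1.59e-10 x 0.09616) = 3.91e-6 M.
pOH = 5.41, so pH = 14.00 - 5.41 = 8.59.

8.59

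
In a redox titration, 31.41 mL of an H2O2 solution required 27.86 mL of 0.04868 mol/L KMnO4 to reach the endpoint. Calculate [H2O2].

0.108 M

n(KMnO4) = 0.04868 x 0.02786 = 0.001356 mol.
From the balanced equation, 2 mol KMnO4 reacts with 5 mol H2O2, so n(H2O2) = 0.001356 x 5/2 = 0.003391 mol.
[H2O2] = 0.003391 / 0.03141 L = 0.108 M.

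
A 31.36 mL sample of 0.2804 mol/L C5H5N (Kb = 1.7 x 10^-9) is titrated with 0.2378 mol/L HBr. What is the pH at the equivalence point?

3.06

n(C5H5N) = 0.2804 x 0.03136 = 0.008793 mol; V(HBr) at equivalence = 0.008793/0.2378 = 0.03698 L.
At equivalence the base is fully converted to C5H5NH+; total volume = 0.06834 L, so [C5H5NH+] = 0.008793/0.06834 = 0.1287 M.
Ka(C5H5NH+) = Kw/Kb = 1.0e-14 / 1.7 x 10^-9 = 5.88e-6.
[H^+] = sqrt(Ka x [C5H5NH+]) = sqrt(5.88e-6 x 0.1287) = 0.000870 M.
pH = -log(0.000870) = 3.06.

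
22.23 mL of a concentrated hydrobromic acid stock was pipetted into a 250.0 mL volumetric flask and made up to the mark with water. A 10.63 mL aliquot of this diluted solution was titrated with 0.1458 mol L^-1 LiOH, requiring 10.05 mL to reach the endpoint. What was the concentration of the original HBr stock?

n(LiOH) = 0.1458 x 0.01005 = 0.001465 mol.
n(HBr) in the aliquot = 0.001465 mol.
[diluted HBr] = 0.001465 / 0.01063 = 0.1378 M.
Dilution factor = 250.0/22.23 = 11.25, so [stock] = 0.1378 x 11.25 = 1.55 M.

1.55 M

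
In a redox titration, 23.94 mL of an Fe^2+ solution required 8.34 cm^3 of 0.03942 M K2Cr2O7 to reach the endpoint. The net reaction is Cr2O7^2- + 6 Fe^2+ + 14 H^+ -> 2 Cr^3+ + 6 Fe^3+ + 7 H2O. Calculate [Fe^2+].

0.0824 M

n(K2Cr2O7) = 0.03942 x 0.008340 = 0.0003288 mol.
From the balanced equation, 1 mol K2Cr2O7 reacts with 6 mol Fe^2+, so n(Fe^2+) = 0.0003288 x 6/1 = 0.001973 mol.
[Fe^2+] = 0.001973 / 0.02394 L = 0.0824 M.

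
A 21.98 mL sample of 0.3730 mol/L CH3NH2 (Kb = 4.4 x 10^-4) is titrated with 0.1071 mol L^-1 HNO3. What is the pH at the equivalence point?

5.86

n(CH3NH2) = 0.3730 x 0.02198 = 0.008199 mol; V(HNO3) at equivalence = 0.008199/0.1071 = 0.07655 L.
At equivalence the base is fully converted to CH3NH3+; total volume = 0.09853 L, so [CH3NH3+] = 0.008199/0.09853 = 0.08321 M.
Ka(CH3NH3+) = Kw/Kb = 1.0e-14 / 4.4 x 10^-4 = 2.27e-11.
[H^+] = sqrt(Ka x [CH3NH3+]) = sqrt(2.27e-11 x 0.08321) = 1.38e-6 M.
pH = -log(1.38e-6) = 5.86.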